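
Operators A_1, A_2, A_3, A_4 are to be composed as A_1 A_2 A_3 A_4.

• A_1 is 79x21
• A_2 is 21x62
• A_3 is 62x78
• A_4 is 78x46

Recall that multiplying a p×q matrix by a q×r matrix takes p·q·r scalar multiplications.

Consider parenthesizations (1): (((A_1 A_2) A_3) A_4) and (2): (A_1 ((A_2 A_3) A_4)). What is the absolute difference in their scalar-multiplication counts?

Order (1) = (((A_1 A_2) A_3) A_4): (A_1 A_2): 79×21 by 21×62 → 79×62, cost 79·21·62 = 102858; ((A_1 A_2) A_3): 79×62 by 62×78 → 79×78, cost 79·62·78 = 382044; cumulative 484902; (((A_1 A_2) A_3) A_4): 79×78 by 78×46 → 79×46, cost 79·78·46 = 283452; cumulative 768354. Total 768354.
Order (2) = (A_1 ((A_2 A_3) A_4)): (A_2 A_3): 21×62 by 62×78 → 21×78, cost 21·62·78 = 101556; ((A_2 A_3) A_4): 21×78 by 78×46 → 21×46, cost 21·78·46 = 75348; cumulative 176904; (A_1 ((A_2 A_3) A_4)): 79×21 by 21×46 → 79×46, cost 79·21·46 = 76314; cumulative 253218. Total 253218.
Difference: |768354 − 253218| = 515136.

515136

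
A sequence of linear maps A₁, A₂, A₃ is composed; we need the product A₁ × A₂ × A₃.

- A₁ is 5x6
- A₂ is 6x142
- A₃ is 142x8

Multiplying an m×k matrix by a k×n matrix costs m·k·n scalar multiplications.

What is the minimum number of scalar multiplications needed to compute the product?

Order (A₁ × (A₂ × A₃)): (A₂ × A₃): 6×142 by 142×8 → 6×8, cost 6·142·8 = 6816; (A₁ × (A₂ × A₃)): 5×6 by 6×8 → 5×8, cost 5·6·8 = 240; cumulative 7056. Total 7056.
Order ((A₁ × A₂) × A₃): (A₁ × A₂): 5×6 by 6×142 → 5×142, cost 5·6·142 = 4260; ((A₁ × A₂) × A₃): 5×142 by 142×8 → 5×8, cost 5·142·8 = 5680; cumulative 9940. Total 9940.
Minimum: 7056.

7056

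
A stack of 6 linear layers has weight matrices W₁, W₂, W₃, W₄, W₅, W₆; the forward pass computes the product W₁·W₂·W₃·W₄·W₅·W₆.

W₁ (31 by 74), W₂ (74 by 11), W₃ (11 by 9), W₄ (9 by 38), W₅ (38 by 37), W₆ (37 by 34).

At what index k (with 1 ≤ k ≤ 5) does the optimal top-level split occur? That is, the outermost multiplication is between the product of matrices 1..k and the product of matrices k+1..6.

3

Adjacent pairs: W₁W₂ = 31·74·11 = 25234; W₂W₃ = 74·11·9 = 7326; W₃W₄ = 11·9·38 = 3762; W₄W₅ = 9·38·37 = 12654; W₅W₆ = 38·37·34 = 47804.
Length 3: W₁..W₃: k=1: 0+7326+31·74·9=27972; k=2: 25234+0+31·11·9=28303 → min 27972 | W₂..W₄: k=2: 0+3762+74·11·38=34694; k=3: 7326+0+74·9·38=32634 → min 32634 | W₃..W₅: k=3: 0+12654+11·9·37=16317; k=4: 3762+0+11·38·37=19228 → min 16317 | W₄..W₆: k=4: 0+47804+9·38·34=59432; k=5: 12654+0+9·37·34=23976 → min 23976.
Length 4: W₁..W₄: k=1: 0+32634+31·74·38=119806; k=2: 25234+3762+31·11·38=41954; k=3: 27972+0+31·9·38=38574 → min 38574 | W₂..W₅: k=2: 0+16317+74·11·37=46435; k=3: 7326+12654+74·9·37=44622; k=4: 32634+0+74·38·37=136678 → min 44622 | W₃..W₆: k=3: 0+23976+11·9·34=27342; k=4: 3762+47804+11·38·34=65778; k=5: 16317+0+11·37·34=30155 → min 27342.
Length 5: W₁..W₅: k=1: 0+44622+31·74·37=129500; k=2: 25234+16317+31·11·37=54168; k=3: 27972+12654+31·9·37=50949; k=4: 38574+0+31·38·37=82160 → min 50949 | W₂..W₆: k=2: 0+27342+74·11·34=55018; k=3: 7326+23976+74·9·34=53946; k=4: 32634+47804+74·38·34=176046; k=5: 44622+0+74·37·34=137714 → min 53946.
Top-level splits: k=1: (W₁..W₁)·(W₂..W₆) → 0+53946+31·74·34 = 131942; k=2: (W₁..W₂)·(W₃..W₆) → 25234+27342+31·11·34 = 64170; k=3: (W₁..W₃)·(W₄..W₆) → 27972+23976+31·9·34 = 61434; k=4: (W₁..W₄)·(W₅..W₆) → 38574+47804+31·38·34 = 126430; k=5: (W₁..W₅)·(W₆..W₆) → 50949+0+31·37·34 = 89947.
Best split is after W₃, i.e. k = 3.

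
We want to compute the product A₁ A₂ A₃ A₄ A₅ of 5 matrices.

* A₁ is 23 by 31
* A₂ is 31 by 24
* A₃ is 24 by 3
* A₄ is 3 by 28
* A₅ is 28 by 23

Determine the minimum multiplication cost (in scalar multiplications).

Adjacent pairs: A₁A₂ = 23·31·24 = 17112; A₂A₃ = 31·24·3 = 2232; A₃A₄ = 24·3·28 = 2016; A₄A₅ = 3·28·23 = 1932.
Length 3: A₁..A₃: k=1: 0+2232+23·31·3=4371; k=2: 17112+0+23·24·3=18768 → min 4371 | A₂..A₄: k=2: 0+2016+31·24·28=22848; k=3: 2232+0+31·3·28=4836 → min 4836 | A₃..A₅: k=3: 0+1932+24·3·23=3588; k=4: 2016+0+24·28·23=17472 → min 3588.
Length 4: A₁..A₄: k=1: 0+4836+23·31·28=24800; k=2: 17112+2016+23·24·28=34584; k=3: 4371+0+23·3·28=6303 → min 6303 | A₂..A₅: k=2: 0+3588+31·24·23=20700; k=3: 2232+1932+31·3·23=6303; k=4: 4836+0+31·28·23=24800 → min 6303.
Length 5: A₁..A₅: k=1: 0+6303+23·31·23=22702; k=2: 17112+3588+23·24·23=33396; k=3: 4371+1932+23·3·23=7890; k=4: 6303+0+23·28·23=21115 → min 7890.
Optimal order: ((A₁ (A₂ A₃)) (A₄ A₅)) with cost 7890.

7890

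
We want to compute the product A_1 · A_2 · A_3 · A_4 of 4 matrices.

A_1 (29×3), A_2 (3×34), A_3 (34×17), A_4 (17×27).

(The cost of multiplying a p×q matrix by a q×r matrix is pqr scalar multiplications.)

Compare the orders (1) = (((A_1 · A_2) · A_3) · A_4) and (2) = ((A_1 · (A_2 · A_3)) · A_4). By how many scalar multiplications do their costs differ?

Order (1) = (((A_1 · A_2) · A_3) · A_4): (A_1 · A_2): 29×3 by 3×34 → 29×34, cost 29·3·34 = 2958; ((A_1 · A_2) · A_3): 29×34 by 34×17 → 29×17, cost 29·34·17 = 16762; cumulative 19720; (((A_1 · A_2) · A_3) · A_4): 29×17 by 17×27 → 29×27, cost 29·17·27 = 13311; cumulative 33031. Total 33031.
Order (2) = ((A_1 · (A_2 · A_3)) · A_4): (A_2 · A_3): 3×34 by 34×17 → 3×17, cost 3·34·17 = 1734; (A_1 · (A_2 · A_3)): 29×3 by 3×17 → 29×17, cost 29·3·17 = 1479; cumulative 3213; ((A_1 · (A_2 · A_3)) · A_4): 29×17 by 17×27 → 29×27, cost 29·17·27 = 13311; cumulative 16524. Total 16524.
Difference: |33031 − 16524| = 16507.

16507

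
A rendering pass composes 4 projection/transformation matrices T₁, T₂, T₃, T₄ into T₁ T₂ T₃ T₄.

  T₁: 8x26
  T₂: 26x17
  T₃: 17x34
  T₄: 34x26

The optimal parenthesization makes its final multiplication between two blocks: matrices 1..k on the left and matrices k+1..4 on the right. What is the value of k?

Adjacent pairs: T₁T₂ = 8·26·17 = 3536; T₂T₃ = 26·17·34 = 15028; T₃T₄ = 17·34·26 = 15028.
Length 3: T₁..T₃: k=1: 0+15028+8·26·34=22100; k=2: 3536+0+8·17·34=8160 → min 8160 | T₂..T₄: k=2: 0+15028+26·17·26=26520; k=3: 15028+0+26·34·26=38012 → min 26520.
Top-level splits: k=1: (T₁..T₁)·(T₂..T₄) → 0+26520+8·26·26 = 31928; k=2: (T₁..T₂)·(T₃..T₄) → 3536+15028+8·17·26 = 22100; k=3: (T₁..T₃)·(T₄..T₄) → 8160+0+8·34·26 = 15232.
Best split is after T₃, i.e. k = 3.

3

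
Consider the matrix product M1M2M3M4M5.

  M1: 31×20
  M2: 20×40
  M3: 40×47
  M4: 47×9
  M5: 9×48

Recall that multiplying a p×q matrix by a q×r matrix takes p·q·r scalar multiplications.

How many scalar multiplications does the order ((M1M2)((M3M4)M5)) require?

(M1M2): 31×20 by 20×40 → 31×40, cost 31·20·40 = 24800
(M3M4): 40×47 by 47×9 → 40×9, cost 40·47·9 = 16920
((M3M4)M5): 40×9 by 9×48 → 40×48, cost 40·9·48 = 17280; cumulative 34200
((M1M2)((M3M4)M5)): 31×40 by 40×48 → 31×48, cost 31·40·48 = 59520; cumulative 118520
Total: 118520 scalar multiplications.

118520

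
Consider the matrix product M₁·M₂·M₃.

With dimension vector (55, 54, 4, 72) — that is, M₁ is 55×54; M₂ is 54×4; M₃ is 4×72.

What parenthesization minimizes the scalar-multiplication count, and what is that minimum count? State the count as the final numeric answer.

(M₁·(M₂·M₃)): cost 229392.
((M₁·M₂)·M₃): cost 27720.
Optimal: ((M₁·M₂)·M₃) with cost 27720.

27720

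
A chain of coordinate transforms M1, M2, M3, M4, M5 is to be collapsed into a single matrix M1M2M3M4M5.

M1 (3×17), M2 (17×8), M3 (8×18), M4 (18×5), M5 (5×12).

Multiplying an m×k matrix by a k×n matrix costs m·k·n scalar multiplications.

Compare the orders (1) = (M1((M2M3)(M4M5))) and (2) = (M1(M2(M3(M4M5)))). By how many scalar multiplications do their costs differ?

2760

Order (1) = (M1((M2M3)(M4M5))): (M2M3): 17×8 by 8×18 → 17×18, cost 17·8·18 = 2448; (M4M5): 18×5 by 5×12 → 18×12, cost 18·5·12 = 1080; ((M2M3)(M4M5)): 17×18 by 18×12 → 17×12, cost 17·18·12 = 3672; cumulative 7200; (M1((M2M3)(M4M5))): 3×17 by 17×12 → 3×12, cost 3·17·12 = 612; cumulative 7812. Total 7812.
Order (2) = (M1(M2(M3(M4M5)))): (M4M5): 18×5 by 5×12 → 18×12, cost 18·5·12 = 1080; (M3(M4M5)): 8×18 by 18×12 → 8×12, cost 8·18·12 = 1728; cumulative 2808; (M2(M3(M4M5))): 17×8 by 8×12 → 17×12, cost 17·8·12 = 1632; cumulative 4440; (M1(M2(M3(M4M5)))): 3×17 by 17×12 → 3×12, cost 3·17·12 = 612; cumulative 5052. Total 5052.
Difference: |7812 − 5052| = 2760.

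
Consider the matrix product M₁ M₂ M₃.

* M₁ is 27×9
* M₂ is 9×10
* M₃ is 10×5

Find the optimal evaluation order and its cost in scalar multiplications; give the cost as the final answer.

(M₁ (M₂ M₃)): cost 1665.
((M₁ M₂) M₃): cost 3780.
Optimal: (M₁ (M₂ M₃)) with cost 1665.

1665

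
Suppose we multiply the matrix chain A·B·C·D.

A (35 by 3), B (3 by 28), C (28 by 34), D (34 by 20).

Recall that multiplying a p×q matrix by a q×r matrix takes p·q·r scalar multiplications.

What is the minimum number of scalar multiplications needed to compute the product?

Adjacent pairs: AB = 35·3·28 = 2940; BC = 3·28·34 = 2856; CD = 28·34·20 = 19040.
Length 3: A..C: k=1: 0+2856+35·3·34=6426; k=2: 2940+0+35·28·34=36260 → min 6426 | B..D: k=2: 0+19040+3·28·20=20720; k=3: 2856+0+3·34·20=4896 → min 4896.
Length 4: A..D: k=1: 0+4896+35·3·20=6996; k=2: 2940+19040+35·28·20=41580; k=3: 6426+0+35·34·20=30226 → min 6996.
Optimal order: (A·((B·C)·D)) with cost 6996.

6996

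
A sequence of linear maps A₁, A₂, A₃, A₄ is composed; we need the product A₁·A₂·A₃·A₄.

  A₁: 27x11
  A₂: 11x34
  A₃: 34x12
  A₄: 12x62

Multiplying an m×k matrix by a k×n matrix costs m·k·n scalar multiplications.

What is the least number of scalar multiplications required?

Adjacent pairs: A₁A₂ = 27·11·34 = 10098; A₂A₃ = 11·34·12 = 4488; A₃A₄ = 34·12·62 = 25296.
Length 3: A₁..A₃: k=1: 0+4488+27·11·12=8052; k=2: 10098+0+27·34·12=21114 → min 8052 | A₂..A₄: k=2: 0+25296+11·34·62=48484; k=3: 4488+0+11·12·62=12672 → min 12672.
Length 4: A₁..A₄: k=1: 0+12672+27·11·62=31086; k=2: 10098+25296+27·34·62=92310; k=3: 8052+0+27·12·62=28140 → min 28140.
Optimal order: ((A₁·(A₂·A₃))·A₄) with cost 28140.

28140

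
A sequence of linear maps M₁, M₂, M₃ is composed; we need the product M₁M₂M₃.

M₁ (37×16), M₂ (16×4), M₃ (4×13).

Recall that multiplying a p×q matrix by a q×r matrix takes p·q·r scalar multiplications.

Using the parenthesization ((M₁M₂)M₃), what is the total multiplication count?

(M₁M₂): 37×16 by 16×4 → 37×4, cost 37·16·4 = 2368
((M₁M₂)M₃): 37×4 by 4×13 → 37×13, cost 37·4·13 = 1924; cumulative 4292
Total: 4292 scalar multiplications.

4292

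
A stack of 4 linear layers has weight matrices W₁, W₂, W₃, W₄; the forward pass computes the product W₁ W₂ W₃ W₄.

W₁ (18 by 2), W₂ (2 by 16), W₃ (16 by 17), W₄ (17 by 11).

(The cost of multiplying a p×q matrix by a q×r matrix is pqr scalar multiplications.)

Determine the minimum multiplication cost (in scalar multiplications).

1314

Adjacent pairs: W₁W₂ = 18·2·16 = 576; W₂W₃ = 2·16·17 = 544; W₃W₄ = 16·17·11 = 2992.
Length 3: W₁..W₃: k=1: 0+544+18·2·17=1156; k=2: 576+0+18·16·17=5472 → min 1156 | W₂..W₄: k=2: 0+2992+2·16·11=3344; k=3: 544+0+2·17·11=918 → min 918.
Length 4: W₁..W₄: k=1: 0+918+18·2·11=1314; k=2: 576+2992+18·16·11=6736; k=3: 1156+0+18·17·11=4522 → min 1314.
Optimal order: (W₁ ((W₂ W₃) W₄)) with cost 1314.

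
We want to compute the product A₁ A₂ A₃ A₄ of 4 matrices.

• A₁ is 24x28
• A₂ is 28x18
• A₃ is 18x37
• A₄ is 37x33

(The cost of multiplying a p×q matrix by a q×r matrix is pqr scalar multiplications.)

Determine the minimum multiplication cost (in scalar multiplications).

48330

Adjacent pairs: A₁A₂ = 24·28·18 = 12096; A₂A₃ = 28·18·37 = 18648; A₃A₄ = 18·37·33 = 21978.
Length 3: A₁..A₃: k=1: 0+18648+24·28·37=43512; k=2: 12096+0+24·18·37=28080 → min 28080 | A₂..A₄: k=2: 0+21978+28·18·33=38610; k=3: 18648+0+28·37·33=52836 → min 38610.
Length 4: A₁..A₄: k=1: 0+38610+24·28·33=60786; k=2: 12096+21978+24·18·33=48330; k=3: 28080+0+24·37·33=57384 → min 48330.
Optimal order: ((A₁ A₂) (A₃ A₄)) with cost 48330.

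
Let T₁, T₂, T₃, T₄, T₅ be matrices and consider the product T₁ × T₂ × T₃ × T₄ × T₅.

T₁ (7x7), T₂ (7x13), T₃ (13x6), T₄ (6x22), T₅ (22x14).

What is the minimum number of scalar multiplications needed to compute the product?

3276

Adjacent pairs: T₁T₂ = 7·7·13 = 637; T₂T₃ = 7·13·6 = 546; T₃T₄ = 13·6·22 = 1716; T₄T₅ = 6·22·14 = 1848.
Length 3: T₁..T₃: k=1: 0+546+7·7·6=840; k=2: 637+0+7·13·6=1183 → min 840 | T₂..T₄: k=2: 0+1716+7·13·22=3718; k=3: 546+0+7·6·22=1470 → min 1470 | T₃..T₅: k=3: 0+1848+13·6·14=2940; k=4: 1716+0+13·22·14=5720 → min 2940.
Length 4: T₁..T₄: k=1: 0+1470+7·7·22=2548; k=2: 637+1716+7·13·22=4355; k=3: 840+0+7·6·22=1764 → min 1764 | T₂..T₅: k=2: 0+2940+7·13·14=4214; k=3: 546+1848+7·6·14=2982; k=4: 1470+0+7·22·14=3626 → min 2982.
Length 5: T₁..T₅: k=1: 0+2982+7·7·14=3668; k=2: 637+2940+7·13·14=4851; k=3: 840+1848+7·6·14=3276; k=4: 1764+0+7·22·14=3920 → min 3276.
Optimal order: ((T₁ × (T₂ × T₃)) × (T₄ × T₅)) with cost 3276.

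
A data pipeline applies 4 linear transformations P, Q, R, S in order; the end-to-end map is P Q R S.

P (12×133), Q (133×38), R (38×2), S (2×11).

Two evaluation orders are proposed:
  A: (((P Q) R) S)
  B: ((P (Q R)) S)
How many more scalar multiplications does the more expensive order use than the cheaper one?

48260

Order A = (((P Q) R) S): (P Q): 12×133 by 133×38 → 12×38, cost 12·133·38 = 60648; ((P Q) R): 12×38 by 38×2 → 12×2, cost 12·38·2 = 912; cumulative 61560; (((P Q) R) S): 12×2 by 2×11 → 12×11, cost 12·2·11 = 264; cumulative 61824. Total 61824.
Order B = ((P (Q R)) S): (Q R): 133×38 by 38×2 → 133×2, cost 133·38·2 = 10108; (P (Q R)): 12×133 by 133×2 → 12×2, cost 12·133·2 = 3192; cumulative 13300; ((P (Q R)) S): 12×2 by 2×11 → 12×11, cost 12·2·11 = 264; cumulative 13564. Total 13564.
Difference: |61824 − 13564| = 48260.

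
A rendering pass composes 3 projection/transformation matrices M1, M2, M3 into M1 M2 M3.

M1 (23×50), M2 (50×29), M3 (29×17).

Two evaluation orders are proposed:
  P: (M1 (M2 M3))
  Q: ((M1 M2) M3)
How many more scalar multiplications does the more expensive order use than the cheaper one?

489

Order P = (M1 (M2 M3)): (M2 M3): 50×29 by 29×17 → 50×17, cost 50·29·17 = 24650; (M1 (M2 M3)): 23×50 by 50×17 → 23×17, cost 23·50·17 = 19550; cumulative 44200. Total 44200.
Order Q = ((M1 M2) M3): (M1 M2): 23×50 by 50×29 → 23×29, cost 23·50·29 = 33350; ((M1 M2) M3): 23×29 by 29×17 → 23×17, cost 23·29·17 = 11339; cumulative 44689. Total 44689.
Difference: |44200 − 44689| = 489.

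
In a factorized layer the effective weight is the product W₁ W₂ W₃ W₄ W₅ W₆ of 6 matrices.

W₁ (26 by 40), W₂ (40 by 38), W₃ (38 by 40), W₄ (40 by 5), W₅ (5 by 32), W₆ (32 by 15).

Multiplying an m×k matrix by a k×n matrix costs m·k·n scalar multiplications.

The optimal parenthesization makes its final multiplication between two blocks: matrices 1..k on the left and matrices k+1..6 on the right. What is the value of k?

4

Adjacent pairs: W₁W₂ = 26·40·38 = 39520; W₂W₃ = 40·38·40 = 60800; W₃W₄ = 38·40·5 = 7600; W₄W₅ = 40·5·32 = 6400; W₅W₆ = 5·32·15 = 2400.
Length 3: W₁..W₃: k=1: 0+60800+26·40·40=102400; k=2: 39520+0+26·38·40=79040 → min 79040 | W₂..W₄: k=2: 0+7600+40·38·5=15200; k=3: 60800+0+40·40·5=68800 → min 15200 | W₃..W₅: k=3: 0+6400+38·40·32=55040; k=4: 7600+0+38·5·32=13680 → min 13680 | W₄..W₆: k=4: 0+2400+40·5·15=5400; k=5: 6400+0+40·32·15=25600 → min 5400.
Length 4: W₁..W₄: k=1: 0+15200+26·40·5=20400; k=2: 39520+7600+26·38·5=52060; k=3: 79040+0+26·40·5=84240 → min 20400 | W₂..W₅: k=2: 0+13680+40·38·32=62320; k=3: 60800+6400+40·40·32=118400; k=4: 15200+0+40·5·32=21600 → min 21600 | W₃..W₆: k=3: 0+5400+38·40·15=28200; k=4: 7600+2400+38·5·15=12850; k=5: 13680+0+38·32·15=31920 → min 12850.
Length 5: W₁..W₅: k=1: 0+21600+26·40·32=54880; k=2: 39520+13680+26·38·32=84816; k=3: 79040+6400+26·40·32=118720; k=4: 20400+0+26·5·32=24560 → min 24560 | W₂..W₆: k=2: 0+12850+40·38·15=35650; k=3: 60800+5400+40·40·15=90200; k=4: 15200+2400+40·5·15=20600; k=5: 21600+0+40·32·15=40800 → min 20600.
Top-level splits: k=1: (W₁..W₁)·(W₂..W₆) → 0+20600+26·40·15 = 36200; k=2: (W₁..W₂)·(W₃..W₆) → 39520+12850+26·38·15 = 67190; k=3: (W₁..W₃)·(W₄..W₆) → 79040+5400+26·40·15 = 100040; k=4: (W₁..W₄)·(W₅..W₆) → 20400+2400+26·5·15 = 24750; k=5: (W₁..W₅)·(W₆..W₆) → 24560+0+26·32·15 = 37040.
Best split is after W₄, i.e. k = 4.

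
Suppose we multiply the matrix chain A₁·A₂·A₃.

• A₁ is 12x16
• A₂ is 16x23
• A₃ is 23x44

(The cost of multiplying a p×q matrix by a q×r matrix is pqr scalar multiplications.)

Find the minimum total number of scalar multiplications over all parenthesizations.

16560

Order (A₁·(A₂·A₃)): (A₂·A₃): 16×23 by 23×44 → 16×44, cost 16·23·44 = 16192; (A₁·(A₂·A₃)): 12×16 by 16×44 → 12×44, cost 12·16·44 = 8448; cumulative 24640. Total 24640.
Order ((A₁·A₂)·A₃): (A₁·A₂): 12×16 by 16×23 → 12×23, cost 12·16·23 = 4416; ((A₁·A₂)·A₃): 12×23 by 23×44 → 12×44, cost 12·23·44 = 12144; cumulative 16560. Total 16560.
Minimum: 16560.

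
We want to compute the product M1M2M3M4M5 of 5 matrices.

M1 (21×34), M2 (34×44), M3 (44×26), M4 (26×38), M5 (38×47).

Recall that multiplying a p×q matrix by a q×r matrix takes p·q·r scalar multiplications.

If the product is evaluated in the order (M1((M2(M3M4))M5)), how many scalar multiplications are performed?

194602

(M3M4): 44×26 by 26×38 → 44×38, cost 44·26·38 = 43472
(M2(M3M4)): 34×44 by 44×38 → 34×38, cost 34·44·38 = 56848; cumulative 100320
((M2(M3M4))M5): 34×38 by 38×47 → 34×47, cost 34·38·47 = 60724; cumulative 161044
(M1((M2(M3M4))M5)): 21×34 by 34×47 → 21×47, cost 21·34·47 = 33558; cumulative 194602
Total: 194602 scalar multiplications.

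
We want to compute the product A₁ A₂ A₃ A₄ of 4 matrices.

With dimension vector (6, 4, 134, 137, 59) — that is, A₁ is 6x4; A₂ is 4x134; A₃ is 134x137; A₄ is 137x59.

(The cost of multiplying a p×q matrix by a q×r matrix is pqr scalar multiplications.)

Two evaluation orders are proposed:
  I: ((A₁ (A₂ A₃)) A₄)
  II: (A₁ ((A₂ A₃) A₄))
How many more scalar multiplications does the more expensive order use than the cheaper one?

18038

Order I = ((A₁ (A₂ A₃)) A₄): (A₂ A₃): 4×134 by 134×137 → 4×137, cost 4·134·137 = 73432; (A₁ (A₂ A₃)): 6×4 by 4×137 → 6×137, cost 6·4·137 = 3288; cumulative 76720; ((A₁ (A₂ A₃)) A₄): 6×137 by 137×59 → 6×59, cost 6·137·59 = 48498; cumulative 125218. Total 125218.
Order II = (A₁ ((A₂ A₃) A₄)): (A₂ A₃): 4×134 by 134×137 → 4×137, cost 4·134·137 = 73432; ((A₂ A₃) A₄): 4×137 by 137×59 → 4×59, cost 4·137·59 = 32332; cumulative 105764; (A₁ ((A₂ A₃) A₄)): 6×4 by 4×59 → 6×59, cost 6·4·59 = 1416; cumulative 107180. Total 107180.
Difference: |125218 − 107180| = 18038.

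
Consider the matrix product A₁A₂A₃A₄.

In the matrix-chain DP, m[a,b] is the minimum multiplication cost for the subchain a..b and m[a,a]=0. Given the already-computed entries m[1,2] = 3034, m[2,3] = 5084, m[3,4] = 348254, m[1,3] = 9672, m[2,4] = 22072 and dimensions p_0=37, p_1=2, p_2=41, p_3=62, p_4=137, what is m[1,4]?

m[1,4] = min over k∈[1,3] of m[1,k]+m[k+1,4]+p_{0}·p_k·p_{4}.
k=1: 0 + 22072 + 37·2·137 = 32210; k=2: 3034 + 348254 + 37·41·137 = 559117; k=3: 9672 + 0 + 37·62·137 = 323950.
Minimum: 32210 at k=1.

32210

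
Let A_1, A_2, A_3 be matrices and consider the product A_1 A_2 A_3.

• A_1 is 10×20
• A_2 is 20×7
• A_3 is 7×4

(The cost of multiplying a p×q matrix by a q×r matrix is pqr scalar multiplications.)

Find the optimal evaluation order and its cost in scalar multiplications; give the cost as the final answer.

(A_1 (A_2 A_3)): cost 1360.
((A_1 A_2) A_3): cost 1680.
Optimal: (A_1 (A_2 A_3)) with cost 1360.

1360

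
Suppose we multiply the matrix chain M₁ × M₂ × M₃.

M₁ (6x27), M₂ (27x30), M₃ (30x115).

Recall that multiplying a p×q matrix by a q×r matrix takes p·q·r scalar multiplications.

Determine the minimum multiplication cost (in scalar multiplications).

Order (M₁ × (M₂ × M₃)): (M₂ × M₃): 27×30 by 30×115 → 27×115, cost 27·30·115 = 93150; (M₁ × (M₂ × M₃)): 6×27 by 27×115 → 6×115, cost 6·27·115 = 18630; cumulative 111780. Total 111780.
Order ((M₁ × M₂) × M₃): (M₁ × M₂): 6×27 by 27×30 → 6×30, cost 6·27·30 = 4860; ((M₁ × M₂) × M₃): 6×30 by 30×115 → 6×115, cost 6·30·115 = 20700; cumulative 25560. Total 25560.
Minimum: 25560.

25560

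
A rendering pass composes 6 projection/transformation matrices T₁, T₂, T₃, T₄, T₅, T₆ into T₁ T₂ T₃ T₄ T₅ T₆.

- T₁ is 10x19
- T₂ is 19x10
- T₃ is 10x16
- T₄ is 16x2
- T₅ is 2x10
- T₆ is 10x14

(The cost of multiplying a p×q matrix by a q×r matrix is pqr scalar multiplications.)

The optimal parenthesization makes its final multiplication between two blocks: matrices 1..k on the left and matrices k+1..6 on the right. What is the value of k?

Adjacent pairs: T₁T₂ = 10·19·10 = 1900; T₂T₃ = 19·10·16 = 3040; T₃T₄ = 10·16·2 = 320; T₄T₅ = 16·2·10 = 320; T₅T₆ = 2·10·14 = 280.
Length 3: T₁..T₃: k=1: 0+3040+10·19·16=6080; k=2: 1900+0+10·10·16=3500 → min 3500 | T₂..T₄: k=2: 0+320+19·10·2=700; k=3: 3040+0+19·16·2=3648 → min 700 | T₃..T₅: k=3: 0+320+10·16·10=1920; k=4: 320+0+10·2·10=520 → min 520 | T₄..T₆: k=4: 0+280+16·2·14=728; k=5: 320+0+16·10·14=2560 → min 728.
Length 4: T₁..T₄: k=1: 0+700+10·19·2=1080; k=2: 1900+320+10·10·2=2420; k=3: 3500+0+10·16·2=3820 → min 1080 | T₂..T₅: k=2: 0+520+19·10·10=2420; k=3: 3040+320+19·16·10=6400; k=4: 700+0+19·2·10=1080 → min 1080 | T₃..T₆: k=3: 0+728+10·16·14=2968; k=4: 320+280+10·2·14=880; k=5: 520+0+10·10·14=1920 → min 880.
Length 5: T₁..T₅: k=1: 0+1080+10·19·10=2980; k=2: 1900+520+10·10·10=3420; k=3: 3500+320+10·16·10=5420; k=4: 1080+0+10·2·10=1280 → min 1280 | T₂..T₆: k=2: 0+880+19·10·14=3540; k=3: 3040+728+19·16·14=8024; k=4: 700+280+19·2·14=1512; k=5: 1080+0+19·10·14=3740 → min 1512.
Top-level splits: k=1: (T₁..T₁)·(T₂..T₆) → 0+1512+10·19·14 = 4172; k=2: (T₁..T₂)·(T₃..T₆) → 1900+880+10·10·14 = 4180; k=3: (T₁..T₃)·(T₄..T₆) → 3500+728+10·16·14 = 6468; k=4: (T₁..T₄)·(T₅..T₆) → 1080+280+10·2·14 = 1640; k=5: (T₁..T₅)·(T₆..T₆) → 1280+0+10·10·14 = 2680.
Best split is after T₄, i.e. k = 4.

4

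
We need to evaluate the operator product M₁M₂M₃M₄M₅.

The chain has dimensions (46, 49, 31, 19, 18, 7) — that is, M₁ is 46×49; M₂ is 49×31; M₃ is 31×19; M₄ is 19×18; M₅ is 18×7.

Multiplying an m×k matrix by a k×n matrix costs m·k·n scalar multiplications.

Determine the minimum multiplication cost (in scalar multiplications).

32928

Adjacent pairs: M₁M₂ = 46·49·31 = 69874; M₂M₃ = 49·31·19 = 28861; M₃M₄ = 31·19·18 = 10602; M₄M₅ = 19·18·7 = 2394.
Length 3: M₁..M₃: k=1: 0+28861+46·49·19=71687; k=2: 69874+0+46·31·19=96968 → min 71687 | M₂..M₄: k=2: 0+10602+49·31·18=37944; k=3: 28861+0+49·19·18=45619 → min 37944 | M₃..M₅: k=3: 0+2394+31·19·7=6517; k=4: 10602+0+31·18·7=14508 → min 6517.
Length 4: M₁..M₄: k=1: 0+37944+46·49·18=78516; k=2: 69874+10602+46·31·18=106144; k=3: 71687+0+46·19·18=87419 → min 78516 | M₂..M₅: k=2: 0+6517+49·31·7=17150; k=3: 28861+2394+49·19·7=37772; k=4: 37944+0+49·18·7=44118 → min 17150.
Length 5: M₁..M₅: k=1: 0+17150+46·49·7=32928; k=2: 69874+6517+46·31·7=86373; k=3: 71687+2394+46·19·7=80199; k=4: 78516+0+46·18·7=84312 → min 32928.
Optimal order: (M₁(M₂(M₃(M₄M₅)))) with cost 32928.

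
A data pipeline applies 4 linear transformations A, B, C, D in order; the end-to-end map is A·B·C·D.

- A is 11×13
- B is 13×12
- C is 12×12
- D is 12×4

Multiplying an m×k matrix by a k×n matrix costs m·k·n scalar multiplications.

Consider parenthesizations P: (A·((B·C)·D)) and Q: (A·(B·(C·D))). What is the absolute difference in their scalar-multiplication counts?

1296

Order P = (A·((B·C)·D)): (B·C): 13×12 by 12×12 → 13×12, cost 13·12·12 = 1872; ((B·C)·D): 13×12 by 12×4 → 13×4, cost 13·12·4 = 624; cumulative 2496; (A·((B·C)·D)): 11×13 by 13×4 → 11×4, cost 11·13·4 = 572; cumulative 3068. Total 3068.
Order Q = (A·(B·(C·D))): (C·D): 12×12 by 12×4 → 12×4, cost 12·12·4 = 576; (B·(C·D)): 13×12 by 12×4 → 13×4, cost 13·12·4 = 624; cumulative 1200; (A·(B·(C·D))): 11×13 by 13×4 → 11×4, cost 11·13·4 = 572; cumulative 1772. Total 1772.
Difference: |3068 − 1772| = 1296.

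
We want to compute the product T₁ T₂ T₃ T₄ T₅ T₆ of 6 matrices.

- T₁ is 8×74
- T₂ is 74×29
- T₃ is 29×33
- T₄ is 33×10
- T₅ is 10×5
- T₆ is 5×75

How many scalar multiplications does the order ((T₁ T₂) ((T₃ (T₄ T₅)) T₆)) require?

51878

(T₁ T₂): 8×74 by 74×29 → 8×29, cost 8·74·29 = 17168
(T₄ T₅): 33×10 by 10×5 → 33×5, cost 33·10·5 = 1650
(T₃ (T₄ T₅)): 29×33 by 33×5 → 29×5, cost 29·33·5 = 4785; cumulative 6435
((T₃ (T₄ T₅)) T₆): 29×5 by 5×75 → 29×75, cost 29·5·75 = 10875; cumulative 17310
((T₁ T₂) ((T₃ (T₄ T₅)) T₆)): 8×29 by 29×75 → 8×75, cost 8·29·75 = 17400; cumulative 51878
Total: 51878 scalar multiplications.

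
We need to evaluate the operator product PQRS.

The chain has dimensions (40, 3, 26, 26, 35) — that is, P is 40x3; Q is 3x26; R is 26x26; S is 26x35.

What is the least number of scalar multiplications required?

Adjacent pairs: PQ = 40·3·26 = 3120; QR = 3·26·26 = 2028; RS = 26·26·35 = 23660.
Length 3: P..R: k=1: 0+2028+40·3·26=5148; k=2: 3120+0+40·26·26=30160 → min 5148 | Q..S: k=2: 0+23660+3·26·35=26390; k=3: 2028+0+3·26·35=4758 → min 4758.
Length 4: P..S: k=1: 0+4758+40·3·35=8958; k=2: 3120+23660+40·26·35=63180; k=3: 5148+0+40·26·35=41548 → min 8958.
Optimal order: (P((QR)S)) with cost 8958.

8958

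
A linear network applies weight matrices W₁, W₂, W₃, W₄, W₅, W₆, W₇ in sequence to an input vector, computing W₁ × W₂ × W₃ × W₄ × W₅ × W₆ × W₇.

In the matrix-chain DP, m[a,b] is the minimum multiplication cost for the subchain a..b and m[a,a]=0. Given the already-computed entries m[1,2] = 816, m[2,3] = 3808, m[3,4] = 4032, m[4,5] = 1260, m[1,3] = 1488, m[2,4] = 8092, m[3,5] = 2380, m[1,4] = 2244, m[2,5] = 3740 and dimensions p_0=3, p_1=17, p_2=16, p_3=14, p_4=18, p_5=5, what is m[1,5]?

2514

m[1,5] = min over k∈[1,4] of m[1,k]+m[k+1,5]+p_{0}·p_k·p_{5}.
k=1: 0 + 3740 + 3·17·5 = 3995; k=2: 816 + 2380 + 3·16·5 = 3436; k=3: 1488 + 1260 + 3·14·5 = 2958; k=4: 2244 + 0 + 3·18·5 = 2514.
Minimum: 2514 at k=4.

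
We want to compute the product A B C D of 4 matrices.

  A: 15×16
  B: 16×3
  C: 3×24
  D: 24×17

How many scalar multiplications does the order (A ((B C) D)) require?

(B C): 16×3 by 3×24 → 16×24, cost 16·3·24 = 1152
((B C) D): 16×24 by 24×17 → 16×17, cost 16·24·17 = 6528; cumulative 7680
(A ((B C) D)): 15×16 by 16×17 → 15×17, cost 15·16·17 = 4080; cumulative 11760
Total: 11760 scalar multiplications.

11760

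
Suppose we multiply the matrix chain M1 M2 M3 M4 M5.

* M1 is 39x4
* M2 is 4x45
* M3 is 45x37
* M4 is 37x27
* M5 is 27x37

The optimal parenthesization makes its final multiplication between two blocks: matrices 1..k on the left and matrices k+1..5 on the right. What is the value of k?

1

Adjacent pairs: M1M2 = 39·4·45 = 7020; M2M3 = 4·45·37 = 6660; M3M4 = 45·37·27 = 44955; M4M5 = 37·27·37 = 36963.
Length 3: M1..M3: k=1: 0+6660+39·4·37=12432; k=2: 7020+0+39·45·37=71955 → min 12432 | M2..M4: k=2: 0+44955+4·45·27=49815; k=3: 6660+0+4·37·27=10656 → min 10656 | M3..M5: k=3: 0+36963+45·37·37=98568; k=4: 44955+0+45·27·37=89910 → min 89910.
Length 4: M1..M4: k=1: 0+10656+39·4·27=14868; k=2: 7020+44955+39·45·27=99360; k=3: 12432+0+39·37·27=51393 → min 14868 | M2..M5: k=2: 0+89910+4·45·37=96570; k=3: 6660+36963+4·37·37=49099; k=4: 10656+0+4·27·37=14652 → min 14652.
Top-level splits: k=1: (M1..M1)·(M2..M5) → 0+14652+39·4·37 = 20424; k=2: (M1..M2)·(M3..M5) → 7020+89910+39·45·37 = 161865; k=3: (M1..M3)·(M4..M5) → 12432+36963+39·37·37 = 102786; k=4: (M1..M4)·(M5..M5) → 14868+0+39·27·37 = 53829.
Best split is after M1, i.e. k = 1.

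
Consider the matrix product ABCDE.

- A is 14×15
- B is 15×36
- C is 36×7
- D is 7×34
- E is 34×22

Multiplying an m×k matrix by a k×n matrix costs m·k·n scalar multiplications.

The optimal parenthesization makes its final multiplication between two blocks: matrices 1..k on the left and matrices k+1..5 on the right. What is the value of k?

Adjacent pairs: AB = 14·15·36 = 7560; BC = 15·36·7 = 3780; CD = 36·7·34 = 8568; DE = 7·34·22 = 5236.
Length 3: A..C: k=1: 0+3780+14·15·7=5250; k=2: 7560+0+14·36·7=11088 → min 5250 | B..D: k=2: 0+8568+15·36·34=26928; k=3: 3780+0+15·7·34=7350 → min 7350 | C..E: k=3: 0+5236+36·7·22=10780; k=4: 8568+0+36·34·22=35496 → min 10780.
Length 4: A..D: k=1: 0+7350+14·15·34=14490; k=2: 7560+8568+14·36·34=33264; k=3: 5250+0+14·7·34=8582 → min 8582 | B..E: k=2: 0+10780+15·36·22=22660; k=3: 3780+5236+15·7·22=11326; k=4: 7350+0+15·34·22=18570 → min 11326.
Top-level splits: k=1: (A..A)·(B..E) → 0+11326+14·15·22 = 15946; k=2: (A..B)·(C..E) → 7560+10780+14·36·22 = 29428; k=3: (A..C)·(D..E) → 5250+5236+14·7·22 = 12642; k=4: (A..D)·(E..E) → 8582+0+14·34·22 = 19054.
Best split is after C, i.e. k = 3.

3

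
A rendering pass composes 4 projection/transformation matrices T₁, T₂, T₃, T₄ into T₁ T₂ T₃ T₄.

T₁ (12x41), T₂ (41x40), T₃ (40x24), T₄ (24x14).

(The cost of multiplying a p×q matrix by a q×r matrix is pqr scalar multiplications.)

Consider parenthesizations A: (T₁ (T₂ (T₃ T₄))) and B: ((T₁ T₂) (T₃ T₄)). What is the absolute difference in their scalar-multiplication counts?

Order A = (T₁ (T₂ (T₃ T₄))): (T₃ T₄): 40×24 by 24×14 → 40×14, cost 40·24·14 = 13440; (T₂ (T₃ T₄)): 41×40 by 40×14 → 41×14, cost 41·40·14 = 22960; cumulative 36400; (T₁ (T₂ (T₃ T₄))): 12×41 by 41×14 → 12×14, cost 12·41·14 = 6888; cumulative 43288. Total 43288.
Order B = ((T₁ T₂) (T₃ T₄)): (T₁ T₂): 12×41 by 41×40 → 12×40, cost 12·41·40 = 19680; (T₃ T₄): 40×24 by 24×14 → 40×14, cost 40·24·14 = 13440; ((T₁ T₂) (T₃ T₄)): 12×40 by 40×14 → 12×14, cost 12·40·14 = 6720; cumulative 39840. Total 39840.
Difference: |43288 − 39840| = 3448.

3448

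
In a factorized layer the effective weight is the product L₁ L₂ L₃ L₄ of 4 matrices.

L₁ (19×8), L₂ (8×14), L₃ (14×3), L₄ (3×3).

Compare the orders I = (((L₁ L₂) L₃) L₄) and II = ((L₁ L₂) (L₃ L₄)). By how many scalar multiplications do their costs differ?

45

Order I = (((L₁ L₂) L₃) L₄): (L₁ L₂): 19×8 by 8×14 → 19×14, cost 19·8·14 = 2128; ((L₁ L₂) L₃): 19×14 by 14×3 → 19×3, cost 19·14·3 = 798; cumulative 2926; (((L₁ L₂) L₃) L₄): 19×3 by 3×3 → 19×3, cost 19·3·3 = 171; cumulative 3097. Total 3097.
Order II = ((L₁ L₂) (L₃ L₄)): (L₁ L₂): 19×8 by 8×14 → 19×14, cost 19·8·14 = 2128; (L₃ L₄): 14×3 by 3×3 → 14×3, cost 14·3·3 = 126; ((L₁ L₂) (L₃ L₄)): 19×14 by 14×3 → 19×3, cost 19·14·3 = 798; cumulative 3052. Total 3052.
Difference: |3097 − 3052| = 45.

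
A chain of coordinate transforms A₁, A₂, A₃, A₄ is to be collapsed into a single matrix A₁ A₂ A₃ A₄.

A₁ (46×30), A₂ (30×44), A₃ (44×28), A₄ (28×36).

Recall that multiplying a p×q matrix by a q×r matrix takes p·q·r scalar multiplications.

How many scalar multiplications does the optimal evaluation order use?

116880

Adjacent pairs: A₁A₂ = 46·30·44 = 60720; A₂A₃ = 30·44·28 = 36960; A₃A₄ = 44·28·36 = 44352.
Length 3: A₁..A₃: k=1: 0+36960+46·30·28=75600; k=2: 60720+0+46·44·28=117392 → min 75600 | A₂..A₄: k=2: 0+44352+30·44·36=91872; k=3: 36960+0+30·28·36=67200 → min 67200.
Length 4: A₁..A₄: k=1: 0+67200+46·30·36=116880; k=2: 60720+44352+46·44·36=177936; k=3: 75600+0+46·28·36=121968 → min 116880.
Optimal order: (A₁ ((A₂ A₃) A₄)) with cost 116880.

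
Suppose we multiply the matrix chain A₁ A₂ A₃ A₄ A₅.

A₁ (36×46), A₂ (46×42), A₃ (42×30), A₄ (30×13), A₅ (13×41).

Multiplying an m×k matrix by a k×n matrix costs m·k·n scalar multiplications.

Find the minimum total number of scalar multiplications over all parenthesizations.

82212

Adjacent pairs: A₁A₂ = 36·46·42 = 69552; A₂A₃ = 46·42·30 = 57960; A₃A₄ = 42·30·13 = 16380; A₄A₅ = 30·13·41 = 15990.
Length 3: A₁..A₃: k=1: 0+57960+36·46·30=107640; k=2: 69552+0+36·42·30=114912 → min 107640 | A₂..A₄: k=2: 0+16380+46·42·13=41496; k=3: 57960+0+46·30·13=75900 → min 41496 | A₃..A₅: k=3: 0+15990+42·30·41=67650; k=4: 16380+0+42·13·41=38766 → min 38766.
Length 4: A₁..A₄: k=1: 0+41496+36·46·13=63024; k=2: 69552+16380+36·42·13=105588; k=3: 107640+0+36·30·13=121680 → min 63024 | A₂..A₅: k=2: 0+38766+46·42·41=117978; k=3: 57960+15990+46·30·41=130530; k=4: 41496+0+46·13·41=66014 → min 66014.
Length 5: A₁..A₅: k=1: 0+66014+36·46·41=133910; k=2: 69552+38766+36·42·41=170310; k=3: 107640+15990+36·30·41=167910; k=4: 63024+0+36·13·41=82212 → min 82212.
Optimal order: ((A₁ (A₂ (A₃ A₄))) A₅) with cost 82212.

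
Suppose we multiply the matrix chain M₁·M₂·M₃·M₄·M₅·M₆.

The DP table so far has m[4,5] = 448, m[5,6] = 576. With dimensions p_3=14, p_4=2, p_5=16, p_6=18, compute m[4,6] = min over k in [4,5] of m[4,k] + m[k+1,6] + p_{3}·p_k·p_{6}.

m[4,6] = min over k∈[4,5] of m[4,k]+m[k+1,6]+p_{3}·p_k·p_{6}.
k=4: 0 + 576 + 14·2·18 = 1080; k=5: 448 + 0 + 14·16·18 = 4480.
Minimum: 1080 at k=4.

1080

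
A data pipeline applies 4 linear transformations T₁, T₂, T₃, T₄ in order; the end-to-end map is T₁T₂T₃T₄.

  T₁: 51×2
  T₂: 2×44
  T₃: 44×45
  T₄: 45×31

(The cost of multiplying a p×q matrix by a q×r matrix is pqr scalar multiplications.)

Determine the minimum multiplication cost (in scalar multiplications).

9912

Adjacent pairs: T₁T₂ = 51·2·44 = 4488; T₂T₃ = 2·44·45 = 3960; T₃T₄ = 44·45·31 = 61380.
Length 3: T₁..T₃: k=1: 0+3960+51·2·45=8550; k=2: 4488+0+51·44·45=105468 → min 8550 | T₂..T₄: k=2: 0+61380+2·44·31=64108; k=3: 3960+0+2·45·31=6750 → min 6750.
Length 4: T₁..T₄: k=1: 0+6750+51·2·31=9912; k=2: 4488+61380+51·44·31=135432; k=3: 8550+0+51·45·31=79695 → min 9912.
Optimal order: (T₁((T₂T₃)T₄)) with cost 9912.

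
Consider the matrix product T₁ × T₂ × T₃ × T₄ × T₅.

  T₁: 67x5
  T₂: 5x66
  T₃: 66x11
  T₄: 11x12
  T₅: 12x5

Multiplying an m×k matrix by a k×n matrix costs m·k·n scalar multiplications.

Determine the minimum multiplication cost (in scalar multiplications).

6240

Adjacent pairs: T₁T₂ = 67·5·66 = 22110; T₂T₃ = 5·66·11 = 3630; T₃T₄ = 66·11·12 = 8712; T₄T₅ = 11·12·5 = 660.
Length 3: T₁..T₃: k=1: 0+3630+67·5·11=7315; k=2: 22110+0+67·66·11=70752 → min 7315 | T₂..T₄: k=2: 0+8712+5·66·12=12672; k=3: 3630+0+5·11·12=4290 → min 4290 | T₃..T₅: k=3: 0+660+66·11·5=4290; k=4: 8712+0+66·12·5=12672 → min 4290.
Length 4: T₁..T₄: k=1: 0+4290+67·5·12=8310; k=2: 22110+8712+67·66·12=83886; k=3: 7315+0+67·11·12=16159 → min 8310 | T₂..T₅: k=2: 0+4290+5·66·5=5940; k=3: 3630+660+5·11·5=4565; k=4: 4290+0+5·12·5=4590 → min 4565.
Length 5: T₁..T₅: k=1: 0+4565+67·5·5=6240; k=2: 22110+4290+67·66·5=48510; k=3: 7315+660+67·11·5=11660; k=4: 8310+0+67·12·5=12330 → min 6240.
Optimal order: (T₁ × ((T₂ × T₃) × (T₄ × T₅))) with cost 6240.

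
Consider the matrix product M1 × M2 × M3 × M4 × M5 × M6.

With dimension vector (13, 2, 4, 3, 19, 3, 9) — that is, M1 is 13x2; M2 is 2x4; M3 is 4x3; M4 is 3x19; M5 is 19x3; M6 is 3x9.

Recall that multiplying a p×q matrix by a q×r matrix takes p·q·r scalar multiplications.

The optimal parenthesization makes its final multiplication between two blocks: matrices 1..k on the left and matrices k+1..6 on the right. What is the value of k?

1

Adjacent pairs: M1M2 = 13·2·4 = 104; M2M3 = 2·4·3 = 24; M3M4 = 4·3·19 = 228; M4M5 = 3·19·3 = 171; M5M6 = 19·3·9 = 513.
Length 3: M1..M3: k=1: 0+24+13·2·3=102; k=2: 104+0+13·4·3=260 → min 102 | M2..M4: k=2: 0+228+2·4·19=380; k=3: 24+0+2·3·19=138 → min 138 | M3..M5: k=3: 0+171+4·3·3=207; k=4: 228+0+4·19·3=456 → min 207 | M4..M6: k=4: 0+513+3·19·9=1026; k=5: 171+0+3·3·9=252 → min 252.
Length 4: M1..M4: k=1: 0+138+13·2·19=632; k=2: 104+228+13·4·19=1320; k=3: 102+0+13·3·19=843 → min 632 | M2..M5: k=2: 0+207+2·4·3=231; k=3: 24+171+2·3·3=213; k=4: 138+0+2·19·3=252 → min 213 | M3..M6: k=3: 0+252+4·3·9=360; k=4: 228+513+4·19·9=1425; k=5: 207+0+4·3·9=315 → min 315.
Length 5: M1..M5: k=1: 0+213+13·2·3=291; k=2: 104+207+13·4·3=467; k=3: 102+171+13·3·3=390; k=4: 632+0+13·19·3=1373 → min 291 | M2..M6: k=2: 0+315+2·4·9=387; k=3: 24+252+2·3·9=330; k=4: 138+513+2·19·9=993; k=5: 213+0+2·3·9=267 → min 267.
Top-level splits: k=1: (M1..M1)·(M2..M6) → 0+267+13·2·9 = 501; k=2: (M1..M2)·(M3..M6) → 104+315+13·4·9 = 887; k=3: (M1..M3)·(M4..M6) → 102+252+13·3·9 = 705; k=4: (M1..M4)·(M5..M6) → 632+513+13·19·9 = 3368; k=5: (M1..M5)·(M6..M6) → 291+0+13·3·9 = 642.
Best split is after M1, i.e. k = 1.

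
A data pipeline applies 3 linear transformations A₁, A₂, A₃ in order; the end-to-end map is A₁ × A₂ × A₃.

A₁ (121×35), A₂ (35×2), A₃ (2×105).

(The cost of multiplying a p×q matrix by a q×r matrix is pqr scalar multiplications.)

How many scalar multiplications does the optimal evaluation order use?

Order (A₁ × (A₂ × A₃)): (A₂ × A₃): 35×2 by 2×105 → 35×105, cost 35·2·105 = 7350; (A₁ × (A₂ × A₃)): 121×35 by 35×105 → 121×105, cost 121·35·105 = 444675; cumulative 452025. Total 452025.
Order ((A₁ × A₂) × A₃): (A₁ × A₂): 121×35 by 35×2 → 121×2, cost 121·35·2 = 8470; ((A₁ × A₂) × A₃): 121×2 by 2×105 → 121×105, cost 121·2·105 = 25410; cumulative 33880. Total 33880.
Minimum: 33880.

33880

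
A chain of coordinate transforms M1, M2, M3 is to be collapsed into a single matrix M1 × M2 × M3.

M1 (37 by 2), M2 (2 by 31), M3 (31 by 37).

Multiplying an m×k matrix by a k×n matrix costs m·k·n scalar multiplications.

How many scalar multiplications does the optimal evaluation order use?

Order (M1 × (M2 × M3)): (M2 × M3): 2×31 by 31×37 → 2×37, cost 2·31·37 = 2294; (M1 × (M2 × M3)): 37×2 by 2×37 → 37×37, cost 37·2·37 = 2738; cumulative 5032. Total 5032.
Order ((M1 × M2) × M3): (M1 × M2): 37×2 by 2×31 → 37×31, cost 37·2·31 = 2294; ((M1 × M2) × M3): 37×31 by 31×37 → 37×37, cost 37·31·37 = 42439; cumulative 44733. Total 44733.
Minimum: 5032.

5032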